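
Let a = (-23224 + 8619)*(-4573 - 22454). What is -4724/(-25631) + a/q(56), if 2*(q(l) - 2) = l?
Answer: 674487181807/51262 ≈ 1.3158e+7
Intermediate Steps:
q(l) = 2 + l/2
a = 394729335 (a = -14605*(-27027) = 394729335)
-4724/(-25631) + a/q(56) = -4724/(-25631) + 394729335/(2 + (½)*56) = -4724*(-1/25631) + 394729335/(2 + 28) = 4724/25631 + 394729335/30 = 4724/25631 + 394729335*(1/30) = 4724/25631 + 26315289/2 = 674487181807/51262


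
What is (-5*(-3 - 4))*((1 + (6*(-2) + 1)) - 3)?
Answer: -455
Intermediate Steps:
(-5*(-3 - 4))*((1 + (6*(-2) + 1)) - 3) = (-5*(-7))*((1 + (-12 + 1)) - 3) = 35*((1 - 11) - 3) = 35*(-10 - 3) = 35*(-13) = -455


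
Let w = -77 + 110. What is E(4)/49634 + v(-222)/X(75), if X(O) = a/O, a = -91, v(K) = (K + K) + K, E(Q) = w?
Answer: 190709331/347438 ≈ 548.90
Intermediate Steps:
w = 33
E(Q) = 33
v(K) = 3*K (v(K) = 2*K + K = 3*K)
X(O) = -91/O
E(4)/49634 + v(-222)/X(75) = 33/49634 + (3*(-222))/((-91/75)) = 33*(1/49634) - 666/((-91*1/75)) = 33/49634 - 666/(-91/75) = 33/49634 - 666*(-75/91) = 33/49634 + 49950/91 = 190709331/347438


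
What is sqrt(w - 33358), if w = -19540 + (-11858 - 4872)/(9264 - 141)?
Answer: 8*I*sqrt(68793860838)/9123 ≈ 230.0*I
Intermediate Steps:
w = -178280150/9123 (w = -19540 - 16730/9123 = -178280150/9123 ≈ -19542.)
sqrt(w - 33358) = sqrt(-178280150/9123 - 33358) = sqrt(-482605184/9123) = 8*I*sqrt(68793860838)/9123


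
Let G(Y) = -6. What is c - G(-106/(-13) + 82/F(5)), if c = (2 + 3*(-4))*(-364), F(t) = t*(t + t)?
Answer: 3646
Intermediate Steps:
F(t) = 2*t² (F(t) = t*(2*t) = 2*t²)
c = 3640 (c = (2 - 12)*(-364) = -10*(-364) = 3640)
c - G(-106/(-13) + 82/F(5)) = 3640 - 1*(-6) = 3640 + 6 = 3646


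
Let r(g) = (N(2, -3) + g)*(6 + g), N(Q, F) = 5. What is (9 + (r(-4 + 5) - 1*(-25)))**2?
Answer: 5776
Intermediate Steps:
r(g) = (5 + g)*(6 + g)
(9 + (r(-4 + 5) - 1*(-25)))**2 = (9 + ((30 + (-4 + 5)**2 + 11*(-4 + 5)) - 1*(-25)))**2 = (9 + ((30 + 1**2 + 11*1) + 25))**2 = (9 + ((30 + 1 + 11) + 25))**2 = (9 + (42 + 25))**2 = (9 + 67)**2 = 76**2 = 5776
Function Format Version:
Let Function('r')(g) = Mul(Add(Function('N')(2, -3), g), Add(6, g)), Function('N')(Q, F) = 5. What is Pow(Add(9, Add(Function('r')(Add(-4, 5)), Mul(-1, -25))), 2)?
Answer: 5776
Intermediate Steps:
Function('r')(g) = Mul(Add(5, g), Add(6, g))
Pow(Add(9, Add(Function('r')(Add(-4, 5)), Mul(-1, -25))), 2) = Pow(Add(9, Add(Add(30, Pow(Add(-4, 5), 2), Mul(11, Add(-4, 5))), Mul(-1, -25))), 2) = Pow(Add(9, Add(Add(30, Pow(1, 2), Mul(11, 1)), 25)), 2) = Pow(Add(9, Add(Add(30, 1, 11), 25)), 2) = Pow(Add(9, Add(42, 25)), 2) = Pow(Add(9, 67), 2) = Pow(76, 2) = 5776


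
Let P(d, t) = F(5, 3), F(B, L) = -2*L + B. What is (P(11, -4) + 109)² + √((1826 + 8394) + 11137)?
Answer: 11664 + 3*√2373 ≈ 11810.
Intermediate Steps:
F(B, L) = B - 2*L
P(d, t) = -1 (P(d, t) = 5 - 2*3 = 5 - 6 = -1)
(P(11, -4) + 109)² + √((1826 + 8394) + 11137) = (-1 + 109)² + √((1826 + 8394) + 11137) = 108² + √(10220 + 11137) = 11664 + √21357 = 11664 + 3*√2373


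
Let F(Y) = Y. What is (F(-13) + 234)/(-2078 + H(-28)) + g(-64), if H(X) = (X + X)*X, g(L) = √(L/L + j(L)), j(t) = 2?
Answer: -13/30 + √3 ≈ 1.2987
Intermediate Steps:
g(L) = √3 (g(L) = √(L/L + 2) = √(1 + 2) = √3)
H(X) = 2*X² (H(X) = (2*X)*X = 2*X²)
(F(-13) + 234)/(-2078 + H(-28)) + g(-64) = (-13 + 234)/(-2078 + 2*(-28)²) + √3 = 221/(-2078 + 2*784) + √3 = 221/(-2078 + 1568) + √3 = 221/(-510) + √3 = 221*(-1/510) + √3 = -13/30 + √3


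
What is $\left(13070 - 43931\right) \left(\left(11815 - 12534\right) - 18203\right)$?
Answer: $583951842$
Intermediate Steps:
$\left(13070 - 43931\right) \left(\left(11815 - 12534\right) - 18203\right) = - 30861 \left(\left(11815 - 12534\right) - 18203\right) = - 30861 \left(-719 - 18203\right) = \left(-30861\right) \left(-18922\right) = 583951842$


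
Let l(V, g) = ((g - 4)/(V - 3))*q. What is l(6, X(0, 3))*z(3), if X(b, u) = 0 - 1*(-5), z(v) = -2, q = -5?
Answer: 10/3 ≈ 3.3333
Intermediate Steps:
X(b, u) = 5 (X(b, u) = 0 + 5 = 5)
l(V, g) = -5*(-4 + g)/(-3 + V) (l(V, g) = ((g - 4)/(V - 3))*(-5) = ((-4 + g)/(-3 + V))*(-5) = -5*(-4 + g)/(-3 + V))
l(6, X(0, 3))*z(3) = (5*(4 - 1*5)/(-3 + 6))*(-2) = (5*(4 - 5)/3)*(-2) = (5*(⅓)*(-1))*(-2) = -5/3*(-2) = 10/3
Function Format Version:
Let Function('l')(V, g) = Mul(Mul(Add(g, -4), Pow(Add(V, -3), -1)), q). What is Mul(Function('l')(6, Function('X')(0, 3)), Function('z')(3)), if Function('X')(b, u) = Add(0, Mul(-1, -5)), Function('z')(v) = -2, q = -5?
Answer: Rational(10, 3) ≈ 3.3333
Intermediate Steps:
Function('X')(b, u) = 5 (Function('X')(b, u) = Add(0, 5) = 5)
Function('l')(V, g) = Mul(-5, Pow(Add(-3, V), -1), Add(-4, g)) (Function('l')(V, g) = Mul(Mul(Add(g, -4), Pow(Add(V, -3), -1)), -5) = Mul(Mul(Add(-4, g), Pow(Add(-3, V), -1)), -5) = Mul(Mul(Pow(Add(-3, V), -1), Add(-4, g)), -5) = Mul(-5, Pow(Add(-3, V), -1), Add(-4, g)))
Mul(Function('l')(6, Function('X')(0, 3)), Function('z')(3)) = Mul(Mul(5, Pow(Add(-3, 6), -1), Add(4, Mul(-1, 5))), -2) = Mul(Mul(5, Pow(3, -1), Add(4, -5)), -2) = Mul(Mul(5, Rational(1, 3), -1), -2) = Mul(Rational(-5, 3), -2) = Rational(10, 3)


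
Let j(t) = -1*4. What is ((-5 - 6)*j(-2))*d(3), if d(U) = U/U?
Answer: 44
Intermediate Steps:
d(U) = 1
j(t) = -4
((-5 - 6)*j(-2))*d(3) = ((-5 - 6)*(-4))*1 = -11*(-4)*1 = 44*1 = 44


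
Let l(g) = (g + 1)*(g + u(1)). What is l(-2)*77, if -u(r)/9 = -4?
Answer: -2618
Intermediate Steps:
u(r) = 36 (u(r) = -9*(-4) = 36)
l(g) = (1 + g)*(36 + g) (l(g) = (g + 1)*(g + 36) = (1 + g)*(36 + g))
l(-2)*77 = (36 + (-2)² + 37*(-2))*77 = (36 + 4 - 74)*77 = -34*77 = -2618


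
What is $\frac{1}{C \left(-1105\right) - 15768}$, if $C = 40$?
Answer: $- \frac{1}{59968} \approx -1.6676 \cdot 10^{-5}$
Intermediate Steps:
$\frac{1}{C \left(-1105\right) - 15768} = \frac{1}{40 \left(-1105\right) - 15768} = \frac{1}{-44200 - 15768} = \frac{1}{-59968} = - \frac{1}{59968}$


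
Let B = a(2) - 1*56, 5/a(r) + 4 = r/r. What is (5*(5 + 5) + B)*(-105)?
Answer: 805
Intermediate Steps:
a(r) = -5/3 (a(r) = 5/(-4 + r/r) = 5/(-4 + 1) = 5/(-3) = 5*(-1/3) = -5/3)
B = -173/3 (B = -5/3 - 1*56 = -5/3 - 56 = -173/3 ≈ -57.667)
(5*(5 + 5) + B)*(-105) = (5*(5 + 5) - 173/3)*(-105) = (5*10 - 173/3)*(-105) = (50 - 173/3)*(-105) = -23/3*(-105) = 805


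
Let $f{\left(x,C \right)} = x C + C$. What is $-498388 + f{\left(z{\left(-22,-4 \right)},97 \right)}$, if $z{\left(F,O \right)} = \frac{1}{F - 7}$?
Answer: $- \frac{14450536}{29} \approx -4.9829 \cdot 10^{5}$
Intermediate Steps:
$z{\left(F,O \right)} = \frac{1}{-7 + F}$
$f{\left(x,C \right)} = C + C x$ ($f{\left(x,C \right)} = C x + C = C + C x$)
$-498388 + f{\left(z{\left(-22,-4 \right)},97 \right)} = -498388 + 97 \left(1 + \frac{1}{-7 - 22}\right) = -498388 + 97 \left(1 + \frac{1}{-29}\right) = -498388 + 97 \left(1 - \frac{1}{29}\right) = -498388 + 97 \cdot \frac{28}{29} = -498388 + \frac{2716}{29} = - \frac{14450536}{29}$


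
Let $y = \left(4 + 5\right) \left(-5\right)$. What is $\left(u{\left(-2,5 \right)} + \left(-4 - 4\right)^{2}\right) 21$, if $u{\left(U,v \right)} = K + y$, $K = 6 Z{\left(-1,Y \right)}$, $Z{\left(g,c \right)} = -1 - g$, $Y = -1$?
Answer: $399$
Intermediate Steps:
$K = 0$ ($K = 6 \left(-1 - -1\right) = 6 \left(-1 + 1\right) = 6 \cdot 0 = 0$)
$y = -45$ ($y = 9 \left(-5\right) = -45$)
$u{\left(U,v \right)} = -45$ ($u{\left(U,v \right)} = 0 - 45 = -45$)
$\left(u{\left(-2,5 \right)} + \left(-4 - 4\right)^{2}\right) 21 = \left(-45 + \left(-4 - 4\right)^{2}\right) 21 = \left(-45 + \left(-8\right)^{2}\right) 21 = \left(-45 + 64\right) 21 = 19 \cdot 21 = 399$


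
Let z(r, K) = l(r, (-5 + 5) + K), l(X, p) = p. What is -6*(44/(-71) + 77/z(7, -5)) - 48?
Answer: 17082/355 ≈ 48.118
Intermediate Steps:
z(r, K) = K (z(r, K) = (-5 + 5) + K = 0 + K = K)
-6*(44/(-71) + 77/z(7, -5)) - 48 = -6*(44/(-71) + 77/(-5)) - 48 = -6*(44*(-1/71) + 77*(-⅕)) - 48 = -6*(-44/71 - 77/5) - 48 = -6*(-5687/355) - 48 = 34122/355 - 48 = 17082/355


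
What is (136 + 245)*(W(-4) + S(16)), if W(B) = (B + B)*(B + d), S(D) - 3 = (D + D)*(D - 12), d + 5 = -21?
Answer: 141351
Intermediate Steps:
d = -26 (d = -5 - 21 = -26)
S(D) = 3 + 2*D*(-12 + D) (S(D) = 3 + (D + D)*(D - 12) = 3 + (2*D)*(-12 + D) = 3 + 2*D*(-12 + D))
W(B) = 2*B*(-26 + B) (W(B) = (B + B)*(B - 26) = (2*B)*(-26 + B) = 2*B*(-26 + B))
(136 + 245)*(W(-4) + S(16)) = (136 + 245)*(2*(-4)*(-26 - 4) + (3 - 24*16 + 2*16**2)) = 381*(2*(-4)*(-30) + (3 - 384 + 2*256)) = 381*(240 + (3 - 384 + 512)) = 381*(240 + 131) = 381*371 = 141351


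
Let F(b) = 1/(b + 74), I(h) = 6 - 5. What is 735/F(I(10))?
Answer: 55125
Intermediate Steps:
I(h) = 1
F(b) = 1/(74 + b)
735/F(I(10)) = 735/(1/(74 + 1)) = 735/(1/75) = 735*75 = 55125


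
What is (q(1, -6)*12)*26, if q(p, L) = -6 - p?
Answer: -2184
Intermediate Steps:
(q(1, -6)*12)*26 = ((-6 - 1*1)*12)*26 = ((-6 - 1)*12)*26 = -7*12*26 = -84*26 = -2184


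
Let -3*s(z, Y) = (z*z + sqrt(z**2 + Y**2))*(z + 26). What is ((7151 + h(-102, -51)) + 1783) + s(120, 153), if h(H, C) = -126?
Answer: -691992 - 146*sqrt(4201) ≈ -7.0146e+5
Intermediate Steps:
s(z, Y) = -(26 + z)*(z**2 + sqrt(Y**2 + z**2))/3 (s(z, Y) = -(z*z + sqrt(z**2 + Y**2))*(z + 26)/3 = -(z**2 + sqrt(Y**2 + z**2))*(26 + z)/3 = -(26 + z)*(z**2 + sqrt(Y**2 + z**2))/3)
((7151 + h(-102, -51)) + 1783) + s(120, 153) = ((7151 - 126) + 1783) + (-26/3*120**2 - 26*sqrt(153**2 + 120**2)/3 - 1/3*120**3 - 1/3*120*sqrt(153**2 + 120**2)) = (7025 + 1783) + (-26/3*14400 - 26*sqrt(23409 + 14400)/3 - 1/3*1728000 - 1/3*120*sqrt(23409 + 14400)) = 8808 + (-124800 - 26*sqrt(4201) - 576000 - 1/3*120*sqrt(37809)) = 8808 + (-124800 - 26*sqrt(4201) - 576000 - 1/3*120*3*sqrt(4201)) = 8808 + (-124800 - 26*sqrt(4201) - 576000 - 120*sqrt(4201)) = 8808 + (-700800 - 146*sqrt(4201)) = -691992 - 146*sqrt(4201)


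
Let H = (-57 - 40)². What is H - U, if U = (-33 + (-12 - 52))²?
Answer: 0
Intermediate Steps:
H = 9409 (H = (-97)² = 9409)
U = 9409 (U = (-33 - 64)² = (-97)² = 9409)
H - U = 9409 - 1*9409 = 9409 - 9409 = 0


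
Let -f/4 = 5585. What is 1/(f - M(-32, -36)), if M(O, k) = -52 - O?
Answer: -1/22320 ≈ -4.4803e-5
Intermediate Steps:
f = -22340 (f = -4*5585 = -22340)
1/(f - M(-32, -36)) = 1/(-22340 - (-52 - 1*(-32))) = 1/(-22340 - (-52 + 32)) = 1/(-22340 - 1*(-20)) = 1/(-22340 + 20) = 1/(-22320) = -1/22320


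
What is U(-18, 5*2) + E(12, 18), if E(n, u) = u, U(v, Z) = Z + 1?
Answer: 29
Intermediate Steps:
U(v, Z) = 1 + Z
U(-18, 5*2) + E(12, 18) = (1 + 5*2) + 18 = (1 + 10) + 18 = 11 + 18 = 29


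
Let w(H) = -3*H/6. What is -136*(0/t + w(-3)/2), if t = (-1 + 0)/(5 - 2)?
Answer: -102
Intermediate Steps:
w(H) = -H/2
t = -⅓ (t = -1/3 = -1*⅓ = -⅓ ≈ -0.33333)
-136*(0/t + w(-3)/2) = -136*(0/(-⅓) - ½*(-3)/2) = -136*(0*(-3) + (3/2)*(½)) = -136*(0 + ¾) = -136*¾ = -102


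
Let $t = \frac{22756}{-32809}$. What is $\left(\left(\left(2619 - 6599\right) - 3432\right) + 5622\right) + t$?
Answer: $- \frac{58750866}{32809} \approx -1790.7$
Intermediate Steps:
$t = - \frac{22756}{32809}$ ($t = 22756 \left(- \frac{1}{32809}\right) = - \frac{22756}{32809} \approx -0.69359$)
$\left(\left(\left(2619 - 6599\right) - 3432\right) + 5622\right) + t = \left(\left(\left(2619 - 6599\right) - 3432\right) + 5622\right) - \frac{22756}{32809} = \left(\left(-3980 - 3432\right) + 5622\right) - \frac{22756}{32809} = \left(-7412 + 5622\right) - \frac{22756}{32809} = -1790 - \frac{22756}{32809} = - \frac{58750866}{32809}$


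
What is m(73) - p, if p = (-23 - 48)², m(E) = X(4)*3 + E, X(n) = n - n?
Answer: -4968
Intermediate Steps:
X(n) = 0
m(E) = E (m(E) = 0*3 + E = 0 + E = E)
p = 5041 (p = (-71)² = 5041)
m(73) - p = 73 - 1*5041 = 73 - 5041 = -4968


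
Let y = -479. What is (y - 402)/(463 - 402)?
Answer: -881/61 ≈ -14.443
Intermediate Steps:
(y - 402)/(463 - 402) = (-479 - 402)/(463 - 402) = -881/61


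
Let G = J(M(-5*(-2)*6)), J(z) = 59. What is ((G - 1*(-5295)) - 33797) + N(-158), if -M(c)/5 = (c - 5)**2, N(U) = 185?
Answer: -28258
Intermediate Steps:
M(c) = -5*(-5 + c)**2 (M(c) = -5*(c - 5)**2 = -5*(-5 + c)**2)
G = 59
((G - 1*(-5295)) - 33797) + N(-158) = ((59 - 1*(-5295)) - 33797) + 185 = ((59 + 5295) - 33797) + 185 = (5354 - 33797) + 185 = -28443 + 185 = -28258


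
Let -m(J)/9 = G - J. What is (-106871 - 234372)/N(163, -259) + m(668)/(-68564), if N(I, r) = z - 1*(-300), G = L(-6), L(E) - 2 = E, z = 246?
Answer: -835724545/1336998 ≈ -625.08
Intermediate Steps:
L(E) = 2 + E
G = -4 (G = 2 - 6 = -4)
N(I, r) = 546 (N(I, r) = 246 - 1*(-300) = 246 + 300 = 546)
m(J) = 36 + 9*J (m(J) = -9*(-4 - J) = 36 + 9*J)
(-106871 - 234372)/N(163, -259) + m(668)/(-68564) = (-106871 - 234372)/546 + (36 + 9*668)/(-68564) = -341243*1/546 + (36 + 6012)*(-1/68564) = -48749/78 + 6048*(-1/68564) = -48749/78 - 1512/17141 = -835724545/1336998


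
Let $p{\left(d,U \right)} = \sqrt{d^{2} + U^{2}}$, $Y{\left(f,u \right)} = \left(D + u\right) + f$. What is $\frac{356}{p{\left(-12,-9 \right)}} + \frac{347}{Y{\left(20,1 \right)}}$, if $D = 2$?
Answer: $\frac{13393}{345} \approx 38.82$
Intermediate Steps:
$Y{\left(f,u \right)} = 2 + f + u$ ($Y{\left(f,u \right)} = \left(2 + u\right) + f = 2 + f + u$)
$p{\left(d,U \right)} = \sqrt{U^{2} + d^{2}}$
$\frac{356}{p{\left(-12,-9 \right)}} + \frac{347}{Y{\left(20,1 \right)}} = \frac{356}{\sqrt{\left(-9\right)^{2} + \left(-12\right)^{2}}} + \frac{347}{2 + 20 + 1} = \frac{356}{\sqrt{81 + 144}} + \frac{347}{23} = \frac{356}{\sqrt{225}} + 347 \cdot \frac{1}{23} = \frac{356}{15} + \frac{347}{23} = \frac{13393}{345}$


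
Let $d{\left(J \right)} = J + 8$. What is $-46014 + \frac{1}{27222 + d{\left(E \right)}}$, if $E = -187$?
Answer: $- \frac{1244356601}{27043} \approx -46014.0$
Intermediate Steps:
$d{\left(J \right)} = 8 + J$
$-46014 + \frac{1}{27222 + d{\left(E \right)}} = -46014 + \frac{1}{27222 + \left(8 - 187\right)} = -46014 + \frac{1}{27222 - 179} = -46014 + \frac{1}{27043} = - \frac{1244356601}{27043}$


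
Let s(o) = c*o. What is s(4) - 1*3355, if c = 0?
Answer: -3355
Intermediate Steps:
s(o) = 0 (s(o) = 0*o = 0)
s(4) - 1*3355 = 0 - 1*3355 = 0 - 3355 = -3355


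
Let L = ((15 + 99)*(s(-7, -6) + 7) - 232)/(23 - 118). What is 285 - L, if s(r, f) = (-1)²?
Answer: 5551/19 ≈ 292.16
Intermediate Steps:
s(r, f) = 1
L = -136/19 (L = ((15 + 99)*(1 + 7) - 232)/(23 - 118) = (114*8 - 232)/(-95) = (912 - 232)*(-1/95) = 680*(-1/95) = -136/19 ≈ -7.1579)
285 - L = 285 - 1*(-136/19) = 285 + 136/19 = 5551/19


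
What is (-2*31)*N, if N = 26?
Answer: -1612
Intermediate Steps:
(-2*31)*N = -2*31*26 = -62*26 = -1612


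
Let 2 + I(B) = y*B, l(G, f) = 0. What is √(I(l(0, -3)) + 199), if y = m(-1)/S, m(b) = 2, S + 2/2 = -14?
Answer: √197 ≈ 14.036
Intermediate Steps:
S = -15 (S = -1 - 14 = -15)
y = -2/15 (y = 2/(-15) = 2*(-1/15) = -2/15 ≈ -0.13333)
I(B) = -2 - 2*B/15
√(I(l(0, -3)) + 199) = √((-2 - 2/15*0) + 199) = √((-2 + 0) + 199) = √(-2 + 199) = √197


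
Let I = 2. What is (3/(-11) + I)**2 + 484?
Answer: 58925/121 ≈ 486.98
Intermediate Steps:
(3/(-11) + I)**2 + 484 = (3/(-11) + 2)**2 + 484 = (3*(-1/11) + 2)**2 + 484 = (-3/11 + 2)**2 + 484 = (19/11)**2 + 484 = 361/121 + 484 = 58925/121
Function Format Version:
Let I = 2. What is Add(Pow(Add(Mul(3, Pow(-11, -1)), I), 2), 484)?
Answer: Rational(58925, 121) ≈ 486.98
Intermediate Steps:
Add(Pow(Add(Mul(3, Pow(-11, -1)), I), 2), 484) = Add(Pow(Add(Mul(3, Pow(-11, -1)), 2), 2), 484) = Add(Pow(Add(Mul(3, Rational(-1, 11)), 2), 2), 484) = Add(Pow(Add(Rational(-3, 11), 2), 2), 484) = Add(Pow(Rational(19, 11), 2), 484) = Add(Rational(361, 121), 484) = Rational(58925, 121)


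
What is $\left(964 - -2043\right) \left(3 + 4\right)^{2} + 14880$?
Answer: $162223$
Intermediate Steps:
$\left(964 - -2043\right) \left(3 + 4\right)^{2} + 14880 = \left(964 + 2043\right) 7^{2} + 14880 = 3007 \cdot 49 + 14880 = 147343 + 14880 = 162223$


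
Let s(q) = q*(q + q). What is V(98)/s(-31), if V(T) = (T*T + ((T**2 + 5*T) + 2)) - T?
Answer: 9801/961 ≈ 10.199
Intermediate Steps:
s(q) = 2*q**2 (s(q) = q*(2*q) = 2*q**2)
V(T) = 2 + 2*T**2 + 4*T (V(T) = (T**2 + (2 + T**2 + 5*T)) - T = (2 + 2*T**2 + 5*T) - T = 2 + 2*T**2 + 4*T)
V(98)/s(-31) = (2 + 2*98**2 + 4*98)/((2*(-31)**2)) = (2 + 2*9604 + 392)/((2*961)) = (2 + 19208 + 392)/1922 = 19602*(1/1922) = 9801/961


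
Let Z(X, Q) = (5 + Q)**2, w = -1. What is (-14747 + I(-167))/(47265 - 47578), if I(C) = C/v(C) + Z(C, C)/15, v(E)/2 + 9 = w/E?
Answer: 195081503/4701260 ≈ 41.496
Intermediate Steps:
v(E) = -18 - 2/E (v(E) = -18 + 2*(-1/E) = -18 - 2/E)
I(C) = (5 + C)**2/15 + C/(-18 - 2/C) (I(C) = C/(-18 - 2/C) + (5 + C)**2/15 = (5 + C)**2/15 + C/(-18 - 2/C))
(-14747 + I(-167))/(47265 - 47578) = (-14747 + (50 + 18*(-167)**3 + 167*(-167)**2 + 470*(-167))/(30*(1 + 9*(-167))))/(47265 - 47578) = (-14747 + (50 + 18*(-4657463) + 167*27889 - 78490)/(30*(1 - 1503)))/(-313) = (-14747 + (1/30)*(50 - 83834334 + 4657463 - 78490)/(-1502))*(-1/313) = (-14747 + (1/30)*(-1/1502)*(-79255311))*(-1/313) = (-14747 + 26418437/15020)*(-1/313) = -195081503/15020*(-1/313) = 195081503/4701260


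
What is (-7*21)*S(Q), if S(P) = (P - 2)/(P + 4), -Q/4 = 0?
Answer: 147/2 ≈ 73.500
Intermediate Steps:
Q = 0 (Q = -4*0 = 0)
S(P) = (-2 + P)/(4 + P)
(-7*21)*S(Q) = (-7*21)*((-2 + 0)/(4 + 0)) = -147*(-2)/4 = -147*(-½) = 147/2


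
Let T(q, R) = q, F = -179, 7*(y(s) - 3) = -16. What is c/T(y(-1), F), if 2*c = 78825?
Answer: 110355/2 ≈ 55178.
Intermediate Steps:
c = 78825/2 (c = (½)*78825 = 78825/2 ≈ 39413.)
y(s) = 5/7 (y(s) = 3 + (⅐)*(-16) = 3 - 16/7 = 5/7)
c/T(y(-1), F) = 78825/(2*(5/7)) = (78825/2)*(7/5) = 110355/2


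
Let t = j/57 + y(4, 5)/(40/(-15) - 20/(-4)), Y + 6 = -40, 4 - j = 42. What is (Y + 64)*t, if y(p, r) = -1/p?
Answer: -195/14 ≈ -13.929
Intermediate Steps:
j = -38 (j = 4 - 1*42 = 4 - 42 = -38)
Y = -46 (Y = -6 - 40 = -46)
t = -65/84 (t = -38/57 + (-1/4)/(40/(-15) - 20/(-4)) = -38*1/57 + (-1*1/4)/(40*(-1/15) - 20*(-1/4)) = -2/3 - 1/(4*(-8/3 + 5)) = -2/3 - 1/(4*7/3) = -2/3 - 1/4*3/7 = -2/3 - 3/28 = -65/84 ≈ -0.77381)
(Y + 64)*t = (-46 + 64)*(-65/84) = 18*(-65/84) = -195/14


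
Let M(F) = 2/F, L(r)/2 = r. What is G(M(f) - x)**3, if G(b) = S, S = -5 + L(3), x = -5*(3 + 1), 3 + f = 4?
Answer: 1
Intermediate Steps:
f = 1 (f = -3 + 4 = 1)
L(r) = 2*r
x = -20 (x = -5*4 = -20)
S = 1 (S = -5 + 2*3 = -5 + 6 = 1)
G(b) = 1
G(M(f) - x)**3 = 1**3 = 1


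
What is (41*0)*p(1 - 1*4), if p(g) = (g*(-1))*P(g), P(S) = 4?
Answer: 0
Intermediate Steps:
p(g) = -4*g (p(g) = (g*(-1))*4 = -g*4 = -4*g)
(41*0)*p(1 - 1*4) = (41*0)*(-4*(1 - 1*4)) = 0*(-4*(1 - 4)) = 0*(-4*(-3)) = 0*12 = 0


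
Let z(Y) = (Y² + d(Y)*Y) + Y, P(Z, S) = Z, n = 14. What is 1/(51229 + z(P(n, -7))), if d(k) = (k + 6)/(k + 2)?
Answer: 2/102913 ≈ 1.9434e-5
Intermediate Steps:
d(k) = (6 + k)/(2 + k)
z(Y) = Y + Y² + Y*(6 + Y)/(2 + Y) (z(Y) = (Y² + ((6 + Y)/(2 + Y))*Y) + Y = (Y² + Y*(6 + Y)/(2 + Y)) + Y = Y + Y² + Y*(6 + Y)/(2 + Y))
1/(51229 + z(P(n, -7))) = 1/(51229 + 14*(8 + 14² + 4*14)/(2 + 14)) = 1/(51229 + 14*(8 + 196 + 56)/16) = 1/(51229 + 14*(1/16)*260) = 1/(51229 + 455/2) = 1/(102913/2) = 2/102913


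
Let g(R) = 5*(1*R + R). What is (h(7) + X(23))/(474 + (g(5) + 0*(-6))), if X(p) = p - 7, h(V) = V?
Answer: 23/524 ≈ 0.043893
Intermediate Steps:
g(R) = 10*R (g(R) = 5*(R + R) = 5*(2*R) = 10*R)
X(p) = -7 + p
(h(7) + X(23))/(474 + (g(5) + 0*(-6))) = (7 + (-7 + 23))/(474 + (10*5 + 0*(-6))) = (7 + 16)/(474 + (50 + 0)) = 23/(474 + 50) = 23/524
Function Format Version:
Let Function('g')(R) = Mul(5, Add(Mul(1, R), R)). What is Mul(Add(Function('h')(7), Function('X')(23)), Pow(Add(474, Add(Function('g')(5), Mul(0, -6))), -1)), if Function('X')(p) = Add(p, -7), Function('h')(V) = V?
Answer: Rational(23, 524) ≈ 0.043893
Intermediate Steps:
Function('g')(R) = Mul(10, R) (Function('g')(R) = Mul(5, Add(R, R)) = Mul(5, Mul(2, R)) = Mul(10, R))
Function('X')(p) = Add(-7, p)
Mul(Add(Function('h')(7), Function('X')(23)), Pow(Add(474, Add(Function('g')(5), Mul(0, -6))), -1)) = Mul(Add(7, Add(-7, 23)), Pow(Add(474, Add(Mul(10, 5), Mul(0, -6))), -1)) = Mul(Add(7, 16), Pow(Add(474, Add(50, 0)), -1)) = Mul(23, Pow(Add(474, 50), -1)) = Mul(23, Pow(524, -1)) = Mul(23, Rational(1, 524)) = Rational(23, 524)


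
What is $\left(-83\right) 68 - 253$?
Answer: $-5897$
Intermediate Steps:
$\left(-83\right) 68 - 253 = -5644 - 253 = -5897$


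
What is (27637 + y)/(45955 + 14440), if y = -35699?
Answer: -8062/60395 ≈ -0.13349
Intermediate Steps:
(27637 + y)/(45955 + 14440) = (27637 - 35699)/(45955 + 14440) = -8062/60395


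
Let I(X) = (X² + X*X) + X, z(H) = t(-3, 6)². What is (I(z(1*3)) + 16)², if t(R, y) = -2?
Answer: 2704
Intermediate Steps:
z(H) = 4 (z(H) = (-2)² = 4)
I(X) = X + 2*X² (I(X) = (X² + X²) + X = 2*X² + X = X + 2*X²)
(I(z(1*3)) + 16)² = (4*(1 + 2*4) + 16)² = (4*(1 + 8) + 16)² = (4*9 + 16)² = (36 + 16)² = 52² = 2704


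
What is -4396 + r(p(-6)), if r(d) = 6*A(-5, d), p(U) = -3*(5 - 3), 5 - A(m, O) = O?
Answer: -4330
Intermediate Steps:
A(m, O) = 5 - O
p(U) = -6 (p(U) = -3*2 = -6)
r(d) = 30 - 6*d (r(d) = 6*(5 - d) = 30 - 6*d)
-4396 + r(p(-6)) = -4396 + (30 - 6*(-6)) = -4396 + (30 + 36) = -4396 + 66 = -4330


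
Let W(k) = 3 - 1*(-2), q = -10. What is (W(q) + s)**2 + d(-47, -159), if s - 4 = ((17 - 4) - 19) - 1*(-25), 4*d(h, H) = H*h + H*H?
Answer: 17945/2 ≈ 8972.5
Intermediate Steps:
d(h, H) = H**2/4 + H*h/4 (d(h, H) = (H*h + H*H)/4 = (H*h + H**2)/4 = (H**2 + H*h)/4 = H**2/4 + H*h/4)
W(k) = 5 (W(k) = 3 + 2 = 5)
s = 23 (s = 4 + (((17 - 4) - 19) - 1*(-25)) = 4 + ((13 - 19) + 25) = 4 + (-6 + 25) = 4 + 19 = 23)
(W(q) + s)**2 + d(-47, -159) = (5 + 23)**2 + (1/4)*(-159)*(-159 - 47) = 28**2 + (1/4)*(-159)*(-206) = 784 + 16377/2 = 17945/2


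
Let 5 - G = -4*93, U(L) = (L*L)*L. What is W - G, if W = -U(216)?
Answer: -10078073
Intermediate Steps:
U(L) = L**3 (U(L) = L**2*L = L**3)
G = 377 (G = 5 - (-4)*93 = 5 - 1*(-372) = 5 + 372 = 377)
W = -10077696 (W = -1*216**3 = -1*10077696 = -10077696)
W - G = -10077696 - 1*377 = -10077696 - 377 = -10078073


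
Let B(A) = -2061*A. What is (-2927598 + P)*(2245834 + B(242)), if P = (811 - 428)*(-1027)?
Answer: -5801919540608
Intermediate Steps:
P = -393341 (P = 383*(-1027) = -393341)
(-2927598 + P)*(2245834 + B(242)) = (-2927598 - 393341)*(2245834 - 2061*242) = -3320939*(2245834 - 498762) = -3320939*1747072 = -5801919540608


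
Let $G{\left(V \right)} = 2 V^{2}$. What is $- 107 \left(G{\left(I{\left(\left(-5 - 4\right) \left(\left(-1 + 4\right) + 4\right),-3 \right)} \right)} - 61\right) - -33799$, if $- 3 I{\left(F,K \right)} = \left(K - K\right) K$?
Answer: $40326$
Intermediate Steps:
$I{\left(F,K \right)} = 0$ ($I{\left(F,K \right)} = - \frac{\left(K - K\right) K}{3} = - \frac{0 K}{3} = \left(- \frac{1}{3}\right) 0 = 0$)
$- 107 \left(G{\left(I{\left(\left(-5 - 4\right) \left(\left(-1 + 4\right) + 4\right),-3 \right)} \right)} - 61\right) - -33799 = - 107 \left(2 \cdot 0^{2} - 61\right) - -33799 = - 107 \left(2 \cdot 0 - 61\right) + 33799 = - 107 \left(0 - 61\right) + 33799 = \left(-107\right) \left(-61\right) + 33799 = 6527 + 33799 = 40326$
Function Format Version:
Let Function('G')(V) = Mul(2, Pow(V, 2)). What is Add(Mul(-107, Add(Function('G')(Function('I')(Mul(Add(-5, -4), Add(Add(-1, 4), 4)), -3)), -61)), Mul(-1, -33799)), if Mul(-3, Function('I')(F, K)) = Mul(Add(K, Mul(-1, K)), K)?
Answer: 40326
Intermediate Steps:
Function('I')(F, K) = 0 (Function('I')(F, K) = Mul(Rational(-1, 3), Mul(Add(K, Mul(-1, K)), K)) = Mul(Rational(-1, 3), Mul(0, K)) = Mul(Rational(-1, 3), 0) = 0)
Add(Mul(-107, Add(Function('G')(Function('I')(Mul(Add(-5, -4), Add(Add(-1, 4), 4)), -3)), -61)), Mul(-1, -33799)) = Add(Mul(-107, Add(Mul(2, Pow(0, 2)), -61)), Mul(-1, -33799)) = Add(Mul(-107, Add(Mul(2, 0), -61)), 33799) = Add(Mul(-107, Add(0, -61)), 33799) = Add(Mul(-107, -61), 33799) = Add(6527, 33799) = 40326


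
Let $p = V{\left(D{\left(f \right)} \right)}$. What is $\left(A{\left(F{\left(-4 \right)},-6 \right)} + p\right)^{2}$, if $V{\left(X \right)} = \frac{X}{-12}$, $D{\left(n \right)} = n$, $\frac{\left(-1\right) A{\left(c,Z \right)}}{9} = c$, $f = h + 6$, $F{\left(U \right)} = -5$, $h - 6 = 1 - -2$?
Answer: $\frac{30625}{16} \approx 1914.1$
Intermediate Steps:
$h = 9$ ($h = 6 + \left(1 - -2\right) = 6 + \left(1 + 2\right) = 6 + 3 = 9$)
$f = 15$ ($f = 9 + 6 = 15$)
$A{\left(c,Z \right)} = - 9 c$
$V{\left(X \right)} = - \frac{X}{12}$ ($V{\left(X \right)} = X \left(- \frac{1}{12}\right) = - \frac{X}{12}$)
$p = - \frac{5}{4}$ ($p = \left(- \frac{1}{12}\right) 15 = - \frac{5}{4} \approx -1.25$)
$\left(A{\left(F{\left(-4 \right)},-6 \right)} + p\right)^{2} = \left(\left(-9\right) \left(-5\right) - \frac{5}{4}\right)^{2} = \left(45 - \frac{5}{4}\right)^{2} = \left(\frac{175}{4}\right)^{2} = \frac{30625}{16}$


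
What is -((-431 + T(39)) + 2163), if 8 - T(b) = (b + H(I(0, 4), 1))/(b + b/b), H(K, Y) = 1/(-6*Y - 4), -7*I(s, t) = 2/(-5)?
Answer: -695611/400 ≈ -1739.0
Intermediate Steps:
I(s, t) = 2/35 (I(s, t) = -2/(7*(-5)) = -2*(-1)/(7*5) = -⅐*(-⅖) = 2/35)
H(K, Y) = 1/(-4 - 6*Y)
T(b) = 8 - (-⅒ + b)/(1 + b) (T(b) = 8 - (b - 1/(4 + 6*1))/(b + b/b) = 8 - (b - 1/(4 + 6))/(b + 1) = 8 - (b - 1/10)/(1 + b) = 8 - (b - 1*⅒)/(1 + b) = 8 - (b - ⅒)/(1 + b) = 8 - (-⅒ + b)/(1 + b))
-((-431 + T(39)) + 2163) = -((-431 + (81 + 70*39)/(10*(1 + 39))) + 2163) = -((-431 + (⅒)*(81 + 2730)/40) + 2163) = -((-431 + (⅒)*(1/40)*2811) + 2163) = -((-431 + 2811/400) + 2163) = -(-169589/400 + 2163) = -1*695611/400 = -695611/400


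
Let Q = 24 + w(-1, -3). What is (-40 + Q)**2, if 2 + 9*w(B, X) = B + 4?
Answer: 20449/81 ≈ 252.46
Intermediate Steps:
w(B, X) = 2/9 + B/9 (w(B, X) = -2/9 + (B + 4)/9 = -2/9 + (4 + B)/9 = -2/9 + (4/9 + B/9) = 2/9 + B/9)
Q = 217/9 (Q = 24 + (2/9 + (1/9)*(-1)) = 24 + (2/9 - 1/9) = 24 + 1/9 = 217/9 ≈ 24.111)
(-40 + Q)**2 = (-40 + 217/9)**2 = (-143/9)**2 = 20449/81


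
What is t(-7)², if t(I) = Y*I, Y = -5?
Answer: 1225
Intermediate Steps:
t(I) = -5*I
t(-7)² = (-5*(-7))² = 35² = 1225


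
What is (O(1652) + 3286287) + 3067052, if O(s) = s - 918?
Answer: 6354073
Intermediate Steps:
O(s) = -918 + s
(O(1652) + 3286287) + 3067052 = ((-918 + 1652) + 3286287) + 3067052 = (734 + 3286287) + 3067052 = 3287021 + 3067052 = 6354073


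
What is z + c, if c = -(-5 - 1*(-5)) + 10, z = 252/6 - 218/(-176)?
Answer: 4685/88 ≈ 53.239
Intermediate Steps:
z = 3805/88 (z = 252*(1/6) - 218*(-1/176) = 42 + 109/88 = 3805/88 ≈ 43.239)
c = 10 (c = -(-5 + 5) + 10 = -1*0 + 10 = 0 + 10 = 10)
z + c = 3805/88 + 10 = 4685/88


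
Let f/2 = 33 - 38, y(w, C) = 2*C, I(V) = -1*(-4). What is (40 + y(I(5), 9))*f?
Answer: -580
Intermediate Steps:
I(V) = 4
f = -10 (f = 2*(33 - 38) = 2*(-5) = -10)
(40 + y(I(5), 9))*f = (40 + 2*9)*(-10) = (40 + 18)*(-10) = 58*(-10) = -580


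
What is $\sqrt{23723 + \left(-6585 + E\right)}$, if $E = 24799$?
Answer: $\sqrt{41937} \approx 204.79$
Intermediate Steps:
$\sqrt{23723 + \left(-6585 + E\right)} = \sqrt{23723 + \left(-6585 + 24799\right)} = \sqrt{23723 + 18214} = \sqrt{41937}$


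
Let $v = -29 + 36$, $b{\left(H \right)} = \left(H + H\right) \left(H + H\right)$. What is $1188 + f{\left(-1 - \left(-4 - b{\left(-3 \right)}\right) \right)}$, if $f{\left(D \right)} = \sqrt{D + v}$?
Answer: $1188 + \sqrt{46} \approx 1194.8$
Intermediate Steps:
$b{\left(H \right)} = 4 H^{2}$ ($b{\left(H \right)} = 2 H 2 H = 4 H^{2}$)
$v = 7$
$f{\left(D \right)} = \sqrt{7 + D}$ ($f{\left(D \right)} = \sqrt{D + 7} = \sqrt{7 + D}$)
$1188 + f{\left(-1 - \left(-4 - b{\left(-3 \right)}\right) \right)} = 1188 + \sqrt{7 - \left(-3 - 4 \left(-3\right)^{2}\right)} = 1188 + \sqrt{7 - \left(-3 - 4 \cdot 9\right)} = 1188 + \sqrt{7 - \left(-3 - 36\right)} = 1188 + \sqrt{7 - -39} = 1188 + \sqrt{7 + \left(-1 + 40\right)} = 1188 + \sqrt{7 + 39} = 1188 + \sqrt{46}$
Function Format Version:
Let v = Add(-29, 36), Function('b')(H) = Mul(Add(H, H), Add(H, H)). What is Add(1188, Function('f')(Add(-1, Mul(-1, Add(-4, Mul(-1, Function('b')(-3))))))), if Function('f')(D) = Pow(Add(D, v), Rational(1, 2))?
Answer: Add(1188, Pow(46, Rational(1, 2))) ≈ 1194.8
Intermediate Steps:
Function('b')(H) = Mul(4, Pow(H, 2)) (Function('b')(H) = Mul(Mul(2, H), Mul(2, H)) = Mul(4, Pow(H, 2)))
v = 7
Function('f')(D) = Pow(Add(7, D), Rational(1, 2)) (Function('f')(D) = Pow(Add(D, 7), Rational(1, 2)) = Pow(Add(7, D), Rational(1, 2)))
Add(1188, Function('f')(Add(-1, Mul(-1, Add(-4, Mul(-1, Function('b')(-3))))))) = Add(1188, Pow(Add(7, Add(-1, Mul(-1, Add(-4, Mul(-1, Mul(4, Pow(-3, 2))))))), Rational(1, 2))) = Add(1188, Pow(Add(7, Add(-1, Mul(-1, Add(-4, Mul(-1, Mul(4, 9)))))), Rational(1, 2))) = Add(1188, Pow(Add(7, Add(-1, Mul(-1, Add(-4, Mul(-1, 36))))), Rational(1, 2))) = Add(1188, Pow(Add(7, Add(-1, Mul(-1, Add(-4, -36)))), Rational(1, 2))) = Add(1188, Pow(Add(7, Add(-1, Mul(-1, -40))), Rational(1, 2))) = Add(1188, Pow(Add(7, Add(-1, 40)), Rational(1, 2))) = Add(1188, Pow(Add(7, 39), Rational(1, 2))) = Add(1188, Pow(46, Rational(1, 2)))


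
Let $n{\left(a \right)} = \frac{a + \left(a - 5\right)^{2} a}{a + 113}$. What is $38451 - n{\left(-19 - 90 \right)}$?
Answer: $\frac{1570477}{4} \approx 3.9262 \cdot 10^{5}$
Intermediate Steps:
$n{\left(a \right)} = \frac{a + a \left(-5 + a\right)^{2}}{113 + a}$ ($n{\left(a \right)} = \frac{a + \left(-5 + a\right)^{2} a}{113 + a} = \frac{a + a \left(-5 + a\right)^{2}}{113 + a}$)
$38451 - n{\left(-19 - 90 \right)} = 38451 - \frac{\left(-19 - 90\right) \left(1 + \left(-5 - 109\right)^{2}\right)}{113 - 109} = 38451 - - \frac{109 \left(1 + \left(-5 - 109\right)^{2}\right)}{113 - 109} = 38451 - - \frac{109 \left(1 + \left(-114\right)^{2}\right)}{4} = 38451 - \left(-109\right) \frac{1}{4} \left(1 + 12996\right) = 38451 - \left(-109\right) \frac{1}{4} \cdot 12997 = 38451 - - \frac{1416673}{4} = 38451 + \frac{1416673}{4} = \frac{1570477}{4}$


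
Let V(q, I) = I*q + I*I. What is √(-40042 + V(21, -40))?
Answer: I*√39282 ≈ 198.2*I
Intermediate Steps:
V(q, I) = I² + I*q (V(q, I) = I*q + I² = I² + I*q)
√(-40042 + V(21, -40)) = √(-40042 - 40*(-40 + 21)) = √(-40042 - 40*(-19)) = √(-40042 + 760) = √(-39282) = I*√39282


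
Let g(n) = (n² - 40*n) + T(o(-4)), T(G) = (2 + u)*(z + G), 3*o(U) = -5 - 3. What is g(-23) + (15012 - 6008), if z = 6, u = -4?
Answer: 31339/3 ≈ 10446.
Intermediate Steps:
o(U) = -8/3 (o(U) = (-5 - 3)/3 = (⅓)*(-8) = -8/3)
T(G) = -12 - 2*G (T(G) = (2 - 4)*(6 + G) = -2*(6 + G) = -12 - 2*G)
g(n) = -20/3 + n² - 40*n (g(n) = (n² - 40*n) + (-12 - 2*(-8/3)) = (n² - 40*n) + (-12 + 16/3) = (n² - 40*n) - 20/3 = -20/3 + n² - 40*n)
g(-23) + (15012 - 6008) = (-20/3 + (-23)² - 40*(-23)) + (15012 - 6008) = (-20/3 + 529 + 920) + 9004 = 4327/3 + 9004 = 31339/3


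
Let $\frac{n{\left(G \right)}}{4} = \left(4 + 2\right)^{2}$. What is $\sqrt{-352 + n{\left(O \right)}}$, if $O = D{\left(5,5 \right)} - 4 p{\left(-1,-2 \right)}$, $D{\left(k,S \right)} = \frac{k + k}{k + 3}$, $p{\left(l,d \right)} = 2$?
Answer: $4 i \sqrt{13} \approx 14.422 i$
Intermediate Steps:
$D{\left(k,S \right)} = \frac{2 k}{3 + k}$
$O = - \frac{27}{4}$ ($O = 2 \cdot 5 \frac{1}{3 + 5} - 8 = 2 \cdot 5 \cdot \frac{1}{8} - 8 = \frac{5}{4} - 8 = - \frac{27}{4} \approx -6.75$)
$n{\left(G \right)} = 144$ ($n{\left(G \right)} = 4 \left(4 + 2\right)^{2} = 4 \cdot 6^{2} = 4 \cdot 36 = 144$)
$\sqrt{-352 + n{\left(O \right)}} = \sqrt{-352 + 144} = \sqrt{-208} = 4 i \sqrt{13}$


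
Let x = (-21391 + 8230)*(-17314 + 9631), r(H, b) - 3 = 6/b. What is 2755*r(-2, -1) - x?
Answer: -101124228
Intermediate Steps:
r(H, b) = 3 + 6/b
x = 101115963 (x = -13161*(-7683) = 101115963)
2755*r(-2, -1) - x = 2755*(3 + 6/(-1)) - 1*101115963 = 2755*(3 + 6*(-1)) - 101115963 = 2755*(3 - 6) - 101115963 = 2755*(-3) - 101115963 = -8265 - 101115963 = -101124228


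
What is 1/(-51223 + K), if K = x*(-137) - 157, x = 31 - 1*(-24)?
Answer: -1/58915 ≈ -1.6974e-5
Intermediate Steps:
x = 55 (x = 31 + 24 = 55)
K = -7692 (K = 55*(-137) - 157 = -7535 - 157 = -7692)
1/(-51223 + K) = 1/(-51223 - 7692) = 1/(-58915) = -1/58915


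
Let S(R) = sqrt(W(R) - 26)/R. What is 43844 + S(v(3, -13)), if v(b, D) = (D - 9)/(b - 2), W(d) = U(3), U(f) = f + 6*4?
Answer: 964567/22 ≈ 43844.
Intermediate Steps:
U(f) = 24 + f (U(f) = f + 24 = 24 + f)
W(d) = 27 (W(d) = 24 + 3 = 27)
v(b, D) = (-9 + D)/(-2 + b)
S(R) = 1/R (S(R) = sqrt(27 - 26)/R = sqrt(1)/R = 1/R)
43844 + S(v(3, -13)) = 43844 + 1/((-9 - 13)/(-2 + 3)) = 43844 + 1/(-22/1) = 43844 + 1/(1*(-22)) = 43844 + 1/(-22) = 43844 - 1/22 = 964567/22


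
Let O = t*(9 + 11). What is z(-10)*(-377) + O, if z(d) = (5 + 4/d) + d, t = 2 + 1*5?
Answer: 10879/5 ≈ 2175.8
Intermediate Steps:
t = 7 (t = 2 + 5 = 7)
z(d) = 5 + d + 4/d
O = 140 (O = 7*(9 + 11) = 7*20 = 140)
z(-10)*(-377) + O = (5 - 10 + 4/(-10))*(-377) + 140 = (5 - 10 + 4*(-1/10))*(-377) + 140 = (5 - 10 - 2/5)*(-377) + 140 = -27/5*(-377) + 140 = 10179/5 + 140 = 10879/5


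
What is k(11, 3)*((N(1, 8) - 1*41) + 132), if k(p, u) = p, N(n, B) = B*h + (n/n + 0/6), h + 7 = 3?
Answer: 660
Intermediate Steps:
h = -4 (h = -7 + 3 = -4)
N(n, B) = 1 - 4*B (N(n, B) = B*(-4) + (n/n + 0/6) = -4*B + (1 + 0*(1/6)) = -4*B + (1 + 0) = -4*B + 1 = 1 - 4*B)
k(11, 3)*((N(1, 8) - 1*41) + 132) = 11*(((1 - 4*8) - 1*41) + 132) = 11*(((1 - 32) - 41) + 132) = 11*((-31 - 41) + 132) = 11*(-72 + 132) = 11*60 = 660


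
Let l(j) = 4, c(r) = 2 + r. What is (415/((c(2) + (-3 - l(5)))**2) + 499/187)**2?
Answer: 6739753216/2832489 ≈ 2379.4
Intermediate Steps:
(415/((c(2) + (-3 - l(5)))**2) + 499/187)**2 = (415/(((2 + 2) + (-3 - 1*4))**2) + 499/187)**2 = (415/((4 + (-3 - 4))**2) + 499*(1/187))**2 = (415/((4 - 7)**2) + 499/187)**2 = (415/((-3)**2) + 499/187)**2 = (415/9 + 499/187)**2 = (82096/1683)**2 = 6739753216/2832489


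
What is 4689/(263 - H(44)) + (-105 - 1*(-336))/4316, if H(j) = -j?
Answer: 20308641/1325012 ≈ 15.327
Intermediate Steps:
4689/(263 - H(44)) + (-105 - 1*(-336))/4316 = 4689/(263 - (-1)*44) + (-105 - 1*(-336))/4316 = 4689/(263 - 1*(-44)) + (-105 + 336)*(1/4316) = 4689/(263 + 44) + 231*(1/4316) = 4689/307 + 231/4316 = 20308641/1325012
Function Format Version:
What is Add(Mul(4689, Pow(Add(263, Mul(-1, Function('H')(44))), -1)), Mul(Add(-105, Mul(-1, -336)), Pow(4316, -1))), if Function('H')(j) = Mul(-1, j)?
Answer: Rational(20308641, 1325012) ≈ 15.327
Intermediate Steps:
Add(Mul(4689, Pow(Add(263, Mul(-1, Function('H')(44))), -1)), Mul(Add(-105, Mul(-1, -336)), Pow(4316, -1))) = Add(Mul(4689, Pow(Add(263, Mul(-1, Mul(-1, 44))), -1)), Mul(Add(-105, Mul(-1, -336)), Pow(4316, -1))) = Add(Mul(4689, Pow(Add(263, Mul(-1, -44)), -1)), Mul(Add(-105, 336), Rational(1, 4316))) = Add(Mul(4689, Pow(Add(263, 44), -1)), Mul(231, Rational(1, 4316))) = Add(Mul(4689, Pow(307, -1)), Rational(231, 4316)) = Add(Mul(4689, Rational(1, 307)), Rational(231, 4316)) = Add(Rational(4689, 307), Rational(231, 4316)) = Rational(20308641, 1325012)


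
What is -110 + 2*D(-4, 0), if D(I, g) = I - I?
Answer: -110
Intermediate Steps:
D(I, g) = 0
-110 + 2*D(-4, 0) = -110 + 2*0 = -110 + 0 = -110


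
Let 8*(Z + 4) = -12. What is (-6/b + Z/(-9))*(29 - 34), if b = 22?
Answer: -335/198 ≈ -1.6919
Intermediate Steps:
Z = -11/2 (Z = -4 + (⅛)*(-12) = -4 - 3/2 = -11/2 ≈ -5.5000)
(-6/b + Z/(-9))*(29 - 34) = (-6/22 - 11/2/(-9))*(29 - 34) = (-6*1/22 - 11/2*(-⅑))*(-5) = (-3/11 + 11/18)*(-5) = (67/198)*(-5) = -335/198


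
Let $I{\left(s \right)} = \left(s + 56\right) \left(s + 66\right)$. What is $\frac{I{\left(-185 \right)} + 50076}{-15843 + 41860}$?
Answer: $\frac{65427}{26017} \approx 2.5148$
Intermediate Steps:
$I{\left(s \right)} = \left(56 + s\right) \left(66 + s\right)$
$\frac{I{\left(-185 \right)} + 50076}{-15843 + 41860} = \frac{\left(3696 + \left(-185\right)^{2} + 122 \left(-185\right)\right) + 50076}{-15843 + 41860} = \frac{\left(3696 + 34225 - 22570\right) + 50076}{26017} = \left(15351 + 50076\right) \frac{1}{26017} = 65427 \cdot \frac{1}{26017} = \frac{65427}{26017}$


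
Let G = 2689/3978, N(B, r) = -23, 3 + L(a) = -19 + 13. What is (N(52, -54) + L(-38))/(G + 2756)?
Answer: -127296/10966057 ≈ -0.011608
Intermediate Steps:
L(a) = -9 (L(a) = -3 + (-19 + 13) = -3 - 6 = -9)
G = 2689/3978 (G = 2689*(1/3978) = 2689/3978 ≈ 0.67597)
(N(52, -54) + L(-38))/(G + 2756) = (-23 - 9)/(2689/3978 + 2756) = -32/10966057/3978 = -32*3978/10966057 = -127296/10966057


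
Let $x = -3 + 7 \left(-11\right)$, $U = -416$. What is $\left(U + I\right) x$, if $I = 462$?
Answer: $-3680$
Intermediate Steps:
$x = -80$ ($x = -3 - 77 = -80$)
$\left(U + I\right) x = \left(-416 + 462\right) \left(-80\right) = 46 \left(-80\right) = -3680$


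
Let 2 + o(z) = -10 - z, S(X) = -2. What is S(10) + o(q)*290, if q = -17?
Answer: 1448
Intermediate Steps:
o(z) = -12 - z (o(z) = -2 + (-10 - z) = -12 - z)
S(10) + o(q)*290 = -2 + (-12 - 1*(-17))*290 = -2 + (-12 + 17)*290 = -2 + 5*290 = -2 + 1450 = 1448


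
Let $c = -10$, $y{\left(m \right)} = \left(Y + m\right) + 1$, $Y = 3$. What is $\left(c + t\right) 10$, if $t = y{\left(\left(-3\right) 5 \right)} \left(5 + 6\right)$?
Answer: $-1310$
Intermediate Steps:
$y{\left(m \right)} = 4 + m$ ($y{\left(m \right)} = \left(3 + m\right) + 1 = 4 + m$)
$t = -121$ ($t = \left(4 - 15\right) \left(5 + 6\right) = \left(4 - 15\right) 11 = \left(-11\right) 11 = -121$)
$\left(c + t\right) 10 = \left(-10 - 121\right) 10 = \left(-131\right) 10 = -1310$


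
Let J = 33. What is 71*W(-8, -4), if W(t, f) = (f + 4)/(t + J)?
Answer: 0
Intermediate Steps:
W(t, f) = (4 + f)/(33 + t) (W(t, f) = (f + 4)/(t + 33) = (4 + f)/(33 + t))
71*W(-8, -4) = 71*((4 - 4)/(33 - 8)) = 71*(0/25) = 71*((1/25)*0) = 71*0 = 0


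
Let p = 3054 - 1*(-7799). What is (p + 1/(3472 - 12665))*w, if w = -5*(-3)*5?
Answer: 7482872100/9193 ≈ 8.1398e+5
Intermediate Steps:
w = 75 (w = 15*5 = 75)
p = 10853 (p = 3054 + 7799 = 10853)
(p + 1/(3472 - 12665))*w = (10853 + 1/(3472 - 12665))*75 = (10853 + 1/(-9193))*75 = (10853 - 1/9193)*75 = (99771628/9193)*75 = 7482872100/9193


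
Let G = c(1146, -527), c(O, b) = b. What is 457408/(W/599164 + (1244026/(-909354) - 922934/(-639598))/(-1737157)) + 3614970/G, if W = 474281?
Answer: 36048979084868379284117080098954/63134315514670896201802841 ≈ 5.7099e+5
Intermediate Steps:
G = -527
457408/(W/599164 + (1244026/(-909354) - 922934/(-639598))/(-1737157)) + 3614970/G = 457408/(474281/599164 + (1244026/(-909354) - 922934/(-639598))/(-1737157)) + 3614970/(-527) = 457408/(474281*(1/599164) + (1244026*(-1/909354) - 922934*(-1/639598))*(-1/1737157)) + 3614970*(-1/527) = 457408/(474281/599164 + (-622013/454677 + 461467/319799)*(-1/1737157)) - 3614970/527 = 457408/(474281/599164 + (10899295772/145405249923)*(-1/1737157)) - 3614970/527 = 457408/(474281/599164 - 10899295772/252591747740488911) - 3614970/527 = 457408/(119799460179641169263383/151343881943182297870404) - 3614970/527 = 457408*(151343881943182297870404/119799460179641169263383) - 3614970/527 = 69225902351867128504305752832/119799460179641169263383 - 3614970/527 = 36048979084868379284117080098954/63134315514670896201802841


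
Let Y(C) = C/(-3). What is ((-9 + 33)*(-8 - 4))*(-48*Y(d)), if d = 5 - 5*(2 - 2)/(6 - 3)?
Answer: -23040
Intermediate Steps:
d = 5 (d = 5 - 0/3 = 5 - 5*0 = 5 + 0 = 5)
Y(C) = -C/3 (Y(C) = C*(-⅓) = -C/3)
((-9 + 33)*(-8 - 4))*(-48*Y(d)) = ((-9 + 33)*(-8 - 4))*(-(-16)*5) = (24*(-12))*(-48*(-5/3)) = -288*80 = -23040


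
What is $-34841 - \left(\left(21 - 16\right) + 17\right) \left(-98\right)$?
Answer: $-32685$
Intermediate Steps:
$-34841 - \left(\left(21 - 16\right) + 17\right) \left(-98\right) = -34841 - \left(5 + 17\right) \left(-98\right) = -34841 - 22 \left(-98\right) = -34841 - -2156 = -34841 + 2156 = -32685$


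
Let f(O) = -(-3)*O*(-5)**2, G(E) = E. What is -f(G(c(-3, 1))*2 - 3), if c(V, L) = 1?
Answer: 75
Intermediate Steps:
f(O) = 75*O (f(O) = (3*O)*25 = 75*O)
-f(G(c(-3, 1))*2 - 3) = -75*(1*2 - 3) = -75*(2 - 3) = -75*(-1) = -1*(-75) = 75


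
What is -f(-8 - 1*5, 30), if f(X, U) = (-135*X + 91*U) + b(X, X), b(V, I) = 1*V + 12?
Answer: -4484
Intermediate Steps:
b(V, I) = 12 + V (b(V, I) = V + 12 = 12 + V)
f(X, U) = 12 - 134*X + 91*U (f(X, U) = (-135*X + 91*U) + (12 + X) = 12 - 134*X + 91*U)
-f(-8 - 1*5, 30) = -(12 - 134*(-8 - 1*5) + 91*30) = -(12 - 134*(-8 - 5) + 2730) = -(12 - 134*(-13) + 2730) = -(12 + 1742 + 2730) = -1*4484 = -4484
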